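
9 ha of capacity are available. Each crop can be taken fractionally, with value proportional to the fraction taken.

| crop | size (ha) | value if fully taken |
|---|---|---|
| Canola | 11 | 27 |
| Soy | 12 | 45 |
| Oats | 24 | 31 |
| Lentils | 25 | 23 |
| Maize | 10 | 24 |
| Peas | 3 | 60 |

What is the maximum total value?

Rank by value-to-size ratio: Peas 60/3≈20, Soy 45/12≈3.75, Canola 27/11≈2.45, Maize 24/10≈2.4, Oats 31/24≈1.29, Lentils 23/25≈0.92.
Peas: take in full, 3 ha for value 60 → 6 left.
6 ha left: a 6/12 share of Soy gives 45×6/12 = 22.5.
Total value = 82.5.

82.5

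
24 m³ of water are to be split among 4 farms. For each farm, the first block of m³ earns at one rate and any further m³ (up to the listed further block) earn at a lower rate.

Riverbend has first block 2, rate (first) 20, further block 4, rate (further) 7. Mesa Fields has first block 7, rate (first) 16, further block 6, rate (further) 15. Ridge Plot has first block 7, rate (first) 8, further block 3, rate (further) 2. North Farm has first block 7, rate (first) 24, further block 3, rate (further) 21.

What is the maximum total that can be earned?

458

Order all 8 blocks by rate: North Farm/T1 24 > North Farm/T2 21 > Riverbend/T1 20 > Mesa Fields/T1 16 > Mesa Fields/T2 15 > Ridge Plot/T1 8 > Riverbend/T2 7 > Ridge Plot/T2 2.
North Farm T1 at 24: fill all 7 ; 17 left.
Fill North Farm T2 block (3 at 21) ; 14 left.
Riverbend/T1 (20): +2 ; 12 left.
Mesa Fields T1 at 16: fill all 7 ; 5 left.
Mesa Fields/T2: +5 of 6 at 15; pool empty.
Total = 24×7 + 21×3 + 20×2 + 16×7 + 15×5 = 458.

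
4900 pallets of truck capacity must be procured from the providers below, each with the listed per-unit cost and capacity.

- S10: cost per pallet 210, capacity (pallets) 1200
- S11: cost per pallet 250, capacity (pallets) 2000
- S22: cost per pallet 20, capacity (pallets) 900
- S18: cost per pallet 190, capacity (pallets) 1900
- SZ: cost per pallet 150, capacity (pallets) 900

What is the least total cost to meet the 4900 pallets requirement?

766000

Cheapest first:
S22 at 20: take all 900 pallets ; 4000 still needed.
Take 900 from SZ at 150 ; need 3100 more.
S18 (190): use full 1900 ; 1200 pallets to go.
S10 at 210: take all 1200 pallets ; 0 still needed.
S11: unused.
Cost = 900×20 + 900×150 + 1900×190 + 1200×210 = 766000.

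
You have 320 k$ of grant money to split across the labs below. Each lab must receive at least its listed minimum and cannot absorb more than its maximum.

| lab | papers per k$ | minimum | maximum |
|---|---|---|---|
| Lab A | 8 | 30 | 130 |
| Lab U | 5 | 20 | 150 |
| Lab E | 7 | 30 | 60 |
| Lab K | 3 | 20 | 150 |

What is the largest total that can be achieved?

2070

Meeting every minimum uses 30+20+30+20 = 100 k$, leaving 220.
Rank by papers per k$: Lab A 8 > Lab E 7 > Lab U 5 > Lab K 3.
Lab A takes 100 more to reach its cap of 130 ; 120 left.
Lab E takes 30 more to reach its cap of 60 ; 90 left.
Lab U: +90 (room for 130) → 110. Pool exhausted.
Total = 8×130 + 5×110 + 7×60 + 3×20 = 2070.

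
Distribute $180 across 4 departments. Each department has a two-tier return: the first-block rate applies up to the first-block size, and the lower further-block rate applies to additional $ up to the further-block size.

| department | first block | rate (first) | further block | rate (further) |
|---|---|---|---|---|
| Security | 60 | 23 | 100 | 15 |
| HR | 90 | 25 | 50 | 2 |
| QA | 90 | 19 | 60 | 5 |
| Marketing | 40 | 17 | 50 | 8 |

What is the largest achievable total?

4200

Rank every tier by rate: HR/first 25 > Security/first 23 > QA/first 19 > Marketing/first 17 > Security/second 15 > Marketing/second 8 > QA/second 5 > HR/second 2.
HR/first (25): +90 — 90 left.
Security/first (23): +60 — 30 left.
QA/first: +30 of 90 at 19; pool empty.
Total = 25×90 + 23×60 + 19×30 = 4200.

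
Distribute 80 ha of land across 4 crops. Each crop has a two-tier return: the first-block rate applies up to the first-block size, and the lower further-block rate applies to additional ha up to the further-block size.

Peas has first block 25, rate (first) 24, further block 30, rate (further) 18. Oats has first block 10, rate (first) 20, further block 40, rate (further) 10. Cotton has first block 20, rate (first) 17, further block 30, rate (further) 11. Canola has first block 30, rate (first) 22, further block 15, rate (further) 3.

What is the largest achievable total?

Rank every tier by rate: Peas/tier1 24 > Canola/tier1 22 > Oats/tier1 20 > Peas/tier2 18 > Cotton/tier1 17 > Cotton/tier2 11 > Oats/tier2 10 > Canola/tier2 3.
Fill Peas tier1 block (25 at 24) ; 55 left.
Fill Canola tier1 block (30 at 22) ; 25 left.
Oats/tier1 (20): +10 ; 15 left.
Peas tier2 at 18: only 15 left, fill 15.
Total = 24×25 + 22×30 + 20×10 + 18×15 = 1730.

1730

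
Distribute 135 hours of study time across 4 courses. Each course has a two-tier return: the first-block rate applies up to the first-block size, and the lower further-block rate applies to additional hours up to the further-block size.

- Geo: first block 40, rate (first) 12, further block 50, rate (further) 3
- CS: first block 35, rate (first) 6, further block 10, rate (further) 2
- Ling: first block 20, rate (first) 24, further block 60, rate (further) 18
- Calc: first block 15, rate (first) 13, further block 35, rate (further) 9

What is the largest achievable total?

2235

Order all 8 blocks by rate: Ling/T1 24 > Ling/T2 18 > Calc/T1 13 > Geo/T1 12 > Calc/T2 9 > CS/T1 6 > Geo/T2 3 > CS/T2 2.
Ling/T1 (24): +20 — 115 left.
Ling T2 at 18: fill all 60 — 55 left.
Fill Calc T1 block (15 at 13) — 40 left.
Fill Geo T1 block (40 at 12) — 0 left.
Total = 24×20 + 18×60 + 13×15 + 12×40 = 2235.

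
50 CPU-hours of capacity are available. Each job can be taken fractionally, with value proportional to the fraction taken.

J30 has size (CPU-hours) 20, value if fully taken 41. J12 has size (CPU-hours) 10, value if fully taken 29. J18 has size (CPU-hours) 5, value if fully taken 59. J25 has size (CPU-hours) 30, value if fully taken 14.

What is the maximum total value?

136

Sort by value density: J18 59/5≈11.8, J12 29/10≈2.9, J30 41/20≈2.05, J25 14/30≈0.467.
J18: take in full, 5 CPU-hours for value 59 → 45 left.
All 10 CPU-hours of J12 fit (value 29) → 35 remain.
All 20 CPU-hours of J30 fit (value 41) → 15 remain.
Fill the last 15 CPU-hours with part of J25: 15/30 of it earns 7.
Total value = 136.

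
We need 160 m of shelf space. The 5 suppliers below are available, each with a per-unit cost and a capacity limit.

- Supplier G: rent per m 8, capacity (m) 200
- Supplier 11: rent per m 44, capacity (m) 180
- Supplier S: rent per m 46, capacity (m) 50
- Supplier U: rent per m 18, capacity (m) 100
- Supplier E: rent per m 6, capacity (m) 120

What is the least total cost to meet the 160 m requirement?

Fill from the cheapest supplier first.
Supplier E at 6: take all 120 m — 40 still needed.
Take 40 from Supplier G at 8 to finish.
Supplier U, Supplier 11, Supplier S: unused.
Cost = 120×6 + 40×8 = 1040.

1040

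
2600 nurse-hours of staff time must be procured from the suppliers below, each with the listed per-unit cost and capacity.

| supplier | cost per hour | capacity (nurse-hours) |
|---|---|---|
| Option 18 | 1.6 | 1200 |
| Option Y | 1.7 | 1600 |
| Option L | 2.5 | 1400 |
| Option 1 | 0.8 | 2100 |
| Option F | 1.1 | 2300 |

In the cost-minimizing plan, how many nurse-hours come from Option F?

500

Cheapest first:
Option 1 (0.8): use full 2100 → 500 nurse-hours to go.
Option F at 1.1: take 500 of its 2300 → requirement met.
Option 18, Option Y, Option L: unused.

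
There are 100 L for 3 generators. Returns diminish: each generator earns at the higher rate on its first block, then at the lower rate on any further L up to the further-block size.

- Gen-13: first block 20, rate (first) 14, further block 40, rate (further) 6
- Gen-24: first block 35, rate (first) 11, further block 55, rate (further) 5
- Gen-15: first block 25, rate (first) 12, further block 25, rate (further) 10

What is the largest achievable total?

1165

Order all 6 blocks by rate: Gen-13/tier1 14 > Gen-15/tier1 12 > Gen-24/tier1 11 > Gen-15/tier2 10 > Gen-13/tier2 6 > Gen-24/tier2 5.
Gen-13/tier1 (14): +20 — 80 left.
Gen-15/tier1 (12): +25 — 55 left.
Fill Gen-24 tier1 block (35 at 11) — 20 left.
Gen-15 tier2 at 10: only 20 left, fill 20.
Total = 14×20 + 12×25 + 11×35 + 10×20 = 1165.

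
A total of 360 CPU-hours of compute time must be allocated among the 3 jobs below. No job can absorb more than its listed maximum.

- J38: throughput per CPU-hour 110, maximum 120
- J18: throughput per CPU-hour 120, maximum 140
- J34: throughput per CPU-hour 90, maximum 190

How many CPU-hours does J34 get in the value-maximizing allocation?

100

Rank by throughput per CPU-hour: J18 120 > J38 110 > J34 90.
Give J18 140 to hit its cap of 140 ; 220 left.
J38 takes 120 to reach its cap of 120 ; 100 left.
J34: +100 (room for 190) → 100. Pool exhausted.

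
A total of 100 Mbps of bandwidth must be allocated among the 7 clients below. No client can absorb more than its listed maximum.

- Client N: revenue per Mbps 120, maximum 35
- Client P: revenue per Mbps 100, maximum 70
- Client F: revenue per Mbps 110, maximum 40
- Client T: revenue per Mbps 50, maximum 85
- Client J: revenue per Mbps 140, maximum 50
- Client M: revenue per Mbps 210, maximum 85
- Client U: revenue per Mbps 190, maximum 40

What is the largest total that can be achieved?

20700

Order the clients by revenue per Mbps: Client M 210 > Client U 190 > Client J 140 > Client N 120 > Client F 110 > Client P 100 > Client T 50.
Give Client M 85 to hit its cap of 85 ; 15 left.
Client U: +15 (room for 40) → 15. Pool exhausted.
Total = 210×85 + 190×15 = 20700.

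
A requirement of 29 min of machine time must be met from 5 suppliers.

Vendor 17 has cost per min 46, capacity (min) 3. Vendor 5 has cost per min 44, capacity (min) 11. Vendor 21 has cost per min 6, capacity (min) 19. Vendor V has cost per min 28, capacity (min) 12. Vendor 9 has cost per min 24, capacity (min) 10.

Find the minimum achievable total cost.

354

Cheapest first:
Vendor 21 at 6: take all 19 min → 10 still needed.
Vendor 9 at 24: take all 10 min → 0 still needed.
Vendor V, Vendor 5, Vendor 17: unused.
Cost = 19×6 + 10×24 = 354.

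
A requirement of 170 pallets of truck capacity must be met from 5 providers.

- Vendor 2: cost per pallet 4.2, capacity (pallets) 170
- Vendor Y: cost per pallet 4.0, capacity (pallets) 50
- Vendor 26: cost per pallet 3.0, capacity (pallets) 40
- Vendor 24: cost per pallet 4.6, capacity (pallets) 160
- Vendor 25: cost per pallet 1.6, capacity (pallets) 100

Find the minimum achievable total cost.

Cheapest first:
Take 100 from Vendor 25 at 1.6 ; need 70 more.
Vendor 26 (3.0): use full 40 ; 30 pallets to go.
Vendor Y (4.0): take the remaining 30 ; done.
Vendor 2, Vendor 24: unused.
Cost = 100×1.6 + 40×3.0 + 30×4.0 = 400.

400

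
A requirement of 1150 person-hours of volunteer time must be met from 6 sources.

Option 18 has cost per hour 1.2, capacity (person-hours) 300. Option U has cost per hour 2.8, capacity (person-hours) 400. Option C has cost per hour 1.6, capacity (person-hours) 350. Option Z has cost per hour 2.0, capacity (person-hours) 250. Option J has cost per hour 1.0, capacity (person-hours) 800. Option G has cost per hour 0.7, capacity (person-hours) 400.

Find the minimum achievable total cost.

1030

Fill from the cheapest source first.
Option G (0.7): use full 400 ; 750 person-hours to go.
Take 750 from Option J at 1.0 to finish.
Option 18, Option C, Option Z, Option U: unused.
Cost = 400×0.7 + 750×1.0 = 1030.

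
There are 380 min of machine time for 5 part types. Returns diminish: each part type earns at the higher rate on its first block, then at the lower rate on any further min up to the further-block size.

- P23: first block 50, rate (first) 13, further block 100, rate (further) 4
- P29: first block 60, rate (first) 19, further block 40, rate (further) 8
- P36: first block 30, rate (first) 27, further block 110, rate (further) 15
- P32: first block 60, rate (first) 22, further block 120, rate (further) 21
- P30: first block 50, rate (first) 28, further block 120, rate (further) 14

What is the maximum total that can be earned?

Order all 10 blocks by rate: P30/first 28 > P36/first 27 > P32/first 22 > P32/second 21 > P29/first 19 > P36/second 15 > P30/second 14 > P23/first 13 > P29/second 8 > P23/second 4.
P30 first at 28: fill all 50 ; 330 left.
P36 first at 27: fill all 30 ; 300 left.
P32/first (22): +60 ; 240 left.
P32/second (21): +120 ; 120 left.
P29/first (19): +60 ; 60 left.
P36/second: +60 of 110 at 15; pool empty.
Total = 28×50 + 27×30 + 22×60 + 21×120 + 19×60 + 15×60 = 8090.

8090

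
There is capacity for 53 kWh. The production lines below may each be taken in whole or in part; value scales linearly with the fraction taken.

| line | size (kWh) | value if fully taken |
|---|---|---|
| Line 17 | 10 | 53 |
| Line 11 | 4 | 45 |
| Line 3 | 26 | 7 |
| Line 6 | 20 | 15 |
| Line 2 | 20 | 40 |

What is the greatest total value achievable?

Best value per unit of size first: Line 11 45/4≈11.2, Line 17 53/10≈5.3, Line 2 40/20≈2, Line 6 15/20≈0.75, Line 3 7/26≈0.269.
Take all of Line 11 (4 kWh, value 45) → 49 kWh left.
All 10 kWh of Line 17 fit (value 53) → 39 remain.
Line 2: take in full, 20 kWh for value 40 → 19 left.
19 kWh left: a 19/20 share of Line 6 gives 15×19/20 = 14.25.
Total value = 152.25.

152.25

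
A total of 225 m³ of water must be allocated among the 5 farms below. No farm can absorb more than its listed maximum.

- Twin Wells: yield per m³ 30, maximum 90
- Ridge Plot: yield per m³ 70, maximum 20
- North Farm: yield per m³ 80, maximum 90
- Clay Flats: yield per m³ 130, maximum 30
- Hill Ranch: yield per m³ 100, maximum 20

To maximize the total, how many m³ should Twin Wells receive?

65

Order the farms by yield per m³: Clay Flats 130 > Hill Ranch 100 > North Farm 80 > Ridge Plot 70 > Twin Wells 30.
Clay Flats: +30 to 30 (cap) — 195 left.
Hill Ranch: +20 to 20 (cap) — 175 left.
Give North Farm 90 to hit its cap of 90 — 85 left.
Ridge Plot: +20 to 20 (cap) — 65 left.
Twin Wells has room for 90 but only 65 remain, so it gets 65.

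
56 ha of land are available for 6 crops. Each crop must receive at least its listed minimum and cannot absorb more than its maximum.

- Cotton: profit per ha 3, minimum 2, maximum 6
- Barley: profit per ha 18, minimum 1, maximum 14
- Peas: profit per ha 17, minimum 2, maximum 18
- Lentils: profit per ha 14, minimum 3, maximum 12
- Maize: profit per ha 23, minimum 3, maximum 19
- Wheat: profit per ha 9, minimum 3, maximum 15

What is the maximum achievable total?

Meeting every minimum uses 2+1+2+3+3+3 = 14 ha, leaving 42.
Highest profit per ha first: Maize 23 > Barley 18 > Peas 17 > Lentils 14 > Wheat 9 > Cotton 3.
Maize takes 16 more to reach its cap of 19 ; 26 left.
Give Barley 13 more to hit its cap of 14 ; 13 left.
Peas has room for 16 more but only 13 remain, so it gets 15.
Total = 3×2 + 18×14 + 17×15 + 14×3 + 23×19 + 9×3 = 1019.

1019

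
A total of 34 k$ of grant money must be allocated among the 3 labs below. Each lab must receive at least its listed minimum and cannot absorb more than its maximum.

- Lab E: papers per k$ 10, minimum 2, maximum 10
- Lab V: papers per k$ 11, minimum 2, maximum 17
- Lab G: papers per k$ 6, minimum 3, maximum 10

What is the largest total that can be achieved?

329

Meeting every minimum uses 2+2+3 = 7 k$, leaving 27.
Order the labs by papers per k$: Lab V 11 > Lab E 10 > Lab G 6.
Lab V takes 15 more to reach its cap of 17 — 12 left.
Lab E takes 8 more to reach its cap of 10 — 4 left.
Lab G has room for 7 more but only 4 remain, so it gets 7.
Total = 10×10 + 11×17 + 6×7 = 329.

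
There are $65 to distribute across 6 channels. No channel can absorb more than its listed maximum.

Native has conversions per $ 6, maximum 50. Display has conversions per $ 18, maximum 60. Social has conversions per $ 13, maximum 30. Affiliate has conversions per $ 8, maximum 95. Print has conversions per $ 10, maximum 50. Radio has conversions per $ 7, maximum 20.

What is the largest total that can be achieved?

Rank by conversions per $: Display 18 > Social 13 > Print 10 > Affiliate 8 > Radio 7 > Native 6.
Give Display 60 to hit its cap of 60 ; 5 left.
Social: +5 (room for 30) → 5. Pool exhausted.
Total = 18×60 + 13×5 = 1145.

1145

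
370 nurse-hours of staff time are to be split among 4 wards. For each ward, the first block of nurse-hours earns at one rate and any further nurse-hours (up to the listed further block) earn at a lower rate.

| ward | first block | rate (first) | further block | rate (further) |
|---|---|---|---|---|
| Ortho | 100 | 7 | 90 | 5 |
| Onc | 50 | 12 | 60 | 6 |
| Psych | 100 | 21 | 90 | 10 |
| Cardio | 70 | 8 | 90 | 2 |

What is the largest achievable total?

Rank every tier by rate: Psych/first 21 > Onc/first 12 > Psych/second 10 > Cardio/first 8 > Ortho/first 7 > Onc/second 6 > Ortho/second 5 > Cardio/second 2.
Psych first at 21: fill all 100 ; 270 left.
Fill Onc first block (50 at 12) ; 220 left.
Psych/second (10): +90 ; 130 left.
Fill Cardio first block (70 at 8) ; 60 left.
60 remain; put them into Ortho first at 7.
Total = 21×100 + 12×50 + 10×90 + 8×70 + 7×60 = 4580.

4580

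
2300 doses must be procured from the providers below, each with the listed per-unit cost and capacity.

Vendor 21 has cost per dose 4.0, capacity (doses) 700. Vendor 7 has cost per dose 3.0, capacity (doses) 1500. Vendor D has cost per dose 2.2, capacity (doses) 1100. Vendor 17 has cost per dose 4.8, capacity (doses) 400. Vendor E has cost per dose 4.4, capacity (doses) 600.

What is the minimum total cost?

6020

Cheapest first:
Vendor D at 2.2: take all 1100 doses → 1200 still needed.
Vendor 7 at 3.0: take 1200 of its 1500 → requirement met.
Vendor 21, Vendor E, Vendor 17: unused.
Cost = 1100×2.2 + 1200×3.0 = 6020.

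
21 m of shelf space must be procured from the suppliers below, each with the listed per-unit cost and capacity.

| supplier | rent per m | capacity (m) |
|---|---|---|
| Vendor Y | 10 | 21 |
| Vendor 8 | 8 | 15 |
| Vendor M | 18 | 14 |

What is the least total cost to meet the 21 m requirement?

Use suppliers in increasing cost order.
Take 15 from Vendor 8 at 8 → need 6 more.
Take 6 from Vendor Y at 10 to finish.
Vendor M: unused.
Cost = 15×8 + 6×10 = 180.

180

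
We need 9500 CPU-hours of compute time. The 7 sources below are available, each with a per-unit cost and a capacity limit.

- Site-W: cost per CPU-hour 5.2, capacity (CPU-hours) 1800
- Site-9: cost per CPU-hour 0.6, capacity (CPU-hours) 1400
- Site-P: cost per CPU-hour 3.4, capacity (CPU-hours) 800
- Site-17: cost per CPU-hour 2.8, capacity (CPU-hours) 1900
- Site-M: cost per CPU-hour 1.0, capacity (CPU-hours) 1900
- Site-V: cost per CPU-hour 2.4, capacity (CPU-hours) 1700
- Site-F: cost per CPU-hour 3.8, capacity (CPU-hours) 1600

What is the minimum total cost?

21980

Use sources in increasing cost order.
Take 1400 from Site-9 at 0.6 — need 8100 more.
Take 1900 from Site-M at 1.0 — need 6200 more.
Site-V (2.4): use full 1700 — 4500 CPU-hours to go.
Site-17 at 2.8: take all 1900 CPU-hours — 2600 still needed.
Take 800 from Site-P at 3.4 — need 1800 more.
Site-F at 3.8: take all 1600 CPU-hours — 200 still needed.
Site-W (5.2): take the remaining 200 — done.
Cost = 1400×0.6 + 1900×1.0 + 1700×2.4 + 1900×2.8 + 800×3.4 + 1600×3.8 + 200×5.2 = 21980.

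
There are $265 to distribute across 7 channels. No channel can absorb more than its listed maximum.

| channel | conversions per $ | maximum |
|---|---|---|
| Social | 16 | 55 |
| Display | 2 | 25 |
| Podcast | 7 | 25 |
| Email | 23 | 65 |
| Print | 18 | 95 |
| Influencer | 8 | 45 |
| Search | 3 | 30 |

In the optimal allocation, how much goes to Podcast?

5

Rank by conversions per $: Email 23 > Print 18 > Social 16 > Influencer 8 > Podcast 7 > Search 3 > Display 2.
Give Email 65 to hit its cap of 65 — 200 left.
Print takes 95 to reach its cap of 95 — 105 left.
Social takes 55 to reach its cap of 55 — 50 left.
Give Influencer 45 to hit its cap of 45 — 5 left.
Only 5 left; Podcast takes them to reach 5.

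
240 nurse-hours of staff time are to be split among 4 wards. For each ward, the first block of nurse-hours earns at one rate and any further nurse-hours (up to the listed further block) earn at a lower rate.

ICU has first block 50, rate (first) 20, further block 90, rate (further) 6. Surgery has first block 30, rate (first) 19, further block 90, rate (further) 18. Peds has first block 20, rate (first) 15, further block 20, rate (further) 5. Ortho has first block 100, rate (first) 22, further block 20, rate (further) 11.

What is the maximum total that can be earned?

Treat each block as its own option and order by rate: Ortho/T1 22 > ICU/T1 20 > Surgery/T1 19 > Surgery/T2 18 > Peds/T1 15 > Ortho/T2 11 > ICU/T2 6 > Peds/T2 5.
Fill Ortho T1 block (100 at 22) → 140 left.
Fill ICU T1 block (50 at 20) → 90 left.
Surgery/T1 (19): +30 → 60 left.
60 remain; put them into Surgery T2 at 18.
Total = 22×100 + 20×50 + 19×30 + 18×60 = 4850.

4850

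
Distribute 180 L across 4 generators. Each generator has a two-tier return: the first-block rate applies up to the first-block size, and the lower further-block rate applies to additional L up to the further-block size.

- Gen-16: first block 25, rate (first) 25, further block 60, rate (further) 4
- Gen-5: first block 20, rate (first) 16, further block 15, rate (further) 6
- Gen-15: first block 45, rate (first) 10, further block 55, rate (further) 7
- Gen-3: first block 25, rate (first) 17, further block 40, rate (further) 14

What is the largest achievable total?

2555

Treat each block as its own option and order by rate: Gen-16/tier1 25 > Gen-3/tier1 17 > Gen-5/tier1 16 > Gen-3/tier2 14 > Gen-15/tier1 10 > Gen-15/tier2 7 > Gen-5/tier2 6 > Gen-16/tier2 4.
Fill Gen-16 tier1 block (25 at 25) ; 155 left.
Gen-3/tier1 (17): +25 ; 130 left.
Gen-5/tier1 (16): +20 ; 110 left.
Gen-3/tier2 (14): +40 ; 70 left.
Fill Gen-15 tier1 block (45 at 10) ; 25 left.
Gen-15 tier2 at 7: only 25 left, fill 25.
Total = 25×25 + 17×25 + 16×20 + 14×40 + 10×45 + 7×25 = 2555.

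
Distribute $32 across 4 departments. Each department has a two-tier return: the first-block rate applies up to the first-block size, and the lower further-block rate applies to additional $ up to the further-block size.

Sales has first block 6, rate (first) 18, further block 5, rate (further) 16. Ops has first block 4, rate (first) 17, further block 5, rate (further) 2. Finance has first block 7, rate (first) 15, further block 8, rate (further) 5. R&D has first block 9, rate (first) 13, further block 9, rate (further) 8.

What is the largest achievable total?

486

Rank every tier by rate: Sales/T1 18 > Ops/T1 17 > Sales/T2 16 > Finance/T1 15 > R&D/T1 13 > R&D/T2 8 > Finance/T2 5 > Ops/T2 2.
Fill Sales T1 block (6 at 18) ; 26 left.
Ops/T1 (17): +4 ; 22 left.
Fill Sales T2 block (5 at 16) ; 17 left.
Fill Finance T1 block (7 at 15) ; 10 left.
R&D T1 at 13: fill all 9 ; 1 left.
R&D T2 at 8: only 1 left, fill 1.
Total = 18×6 + 17×4 + 16×5 + 15×7 + 13×9 + 8×1 = 486.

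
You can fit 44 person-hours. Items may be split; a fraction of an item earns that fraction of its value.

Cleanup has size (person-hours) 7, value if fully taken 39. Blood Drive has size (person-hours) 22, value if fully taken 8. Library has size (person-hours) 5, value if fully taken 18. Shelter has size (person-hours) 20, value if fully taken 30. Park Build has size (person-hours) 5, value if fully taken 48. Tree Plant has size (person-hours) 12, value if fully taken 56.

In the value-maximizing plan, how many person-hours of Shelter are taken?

15

Best value per unit of size first: Park Build 48/5≈9.6, Cleanup 39/7≈5.57, Tree Plant 56/12≈4.67, Library 18/5≈3.6, Shelter 30/20≈1.5, Blood Drive 8/22≈0.364.
All 5 person-hours of Park Build fit (value 48) → 39 remain.
Take all of Cleanup (7 person-hours, value 39) → 32 person-hours left.
All 12 person-hours of Tree Plant fit (value 56) → 20 remain.
Library: take in full, 5 person-hours for value 18 → 15 left.
15 person-hours left: a 15/20 share of Shelter gives 30×15/20 = 22.5.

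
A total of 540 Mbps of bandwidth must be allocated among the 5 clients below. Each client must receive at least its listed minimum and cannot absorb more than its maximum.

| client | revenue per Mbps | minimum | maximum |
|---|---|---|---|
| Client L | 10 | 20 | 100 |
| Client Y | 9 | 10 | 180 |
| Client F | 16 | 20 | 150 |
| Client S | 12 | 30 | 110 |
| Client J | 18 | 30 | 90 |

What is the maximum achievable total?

7150

Meeting every minimum uses 20+10+20+30+30 = 110 Mbps, leaving 430.
Highest revenue per Mbps first: Client J 18 > Client F 16 > Client S 12 > Client L 10 > Client Y 9.
Client J: +60 to 90 (cap) → 370 left.
Client F takes 130 more to reach its cap of 150 → 240 left.
Client S: +80 to 110 (cap) → 160 left.
Client L takes 80 more to reach its cap of 100 → 80 left.
Only 80 left; Client Y takes them to reach 90.
Total = 10×100 + 9×90 + 16×150 + 12×110 + 18×90 = 7150.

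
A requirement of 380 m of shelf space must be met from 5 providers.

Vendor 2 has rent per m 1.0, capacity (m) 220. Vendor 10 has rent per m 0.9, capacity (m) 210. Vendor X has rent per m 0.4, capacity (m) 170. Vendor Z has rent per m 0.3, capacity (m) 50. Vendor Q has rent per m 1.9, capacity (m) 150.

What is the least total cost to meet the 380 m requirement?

227

Use providers in increasing cost order.
Vendor Z (0.3): use full 50 — 330 m to go.
Vendor X at 0.4: take all 170 m — 160 still needed.
Vendor 10 (0.9): take the remaining 160 — done.
Vendor 2, Vendor Q: unused.
Cost = 50×0.3 + 170×0.4 + 160×0.9 = 227.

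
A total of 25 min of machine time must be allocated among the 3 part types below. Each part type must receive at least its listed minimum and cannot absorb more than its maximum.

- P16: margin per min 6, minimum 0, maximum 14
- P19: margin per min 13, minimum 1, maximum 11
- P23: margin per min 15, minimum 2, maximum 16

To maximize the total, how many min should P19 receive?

9

Meeting every minimum uses 0+1+2 = 3 min, leaving 22.
Rank by margin per min: P23 15 > P19 13 > P16 6.
Give P23 14 more to hit its cap of 16 ; 8 left.
P19 has room for 10 more but only 8 remain, so it gets 9.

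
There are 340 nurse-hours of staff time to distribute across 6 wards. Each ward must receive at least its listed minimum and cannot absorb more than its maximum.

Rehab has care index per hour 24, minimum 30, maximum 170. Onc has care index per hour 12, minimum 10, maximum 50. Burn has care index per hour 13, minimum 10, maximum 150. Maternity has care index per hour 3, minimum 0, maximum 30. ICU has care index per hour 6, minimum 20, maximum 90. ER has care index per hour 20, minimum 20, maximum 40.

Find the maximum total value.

6420

Meeting every minimum uses 30+10+10+0+20+20 = 90 nurse-hours, leaving 250.
Order the wards by care index per hour: Rehab 24 > ER 20 > Burn 13 > Onc 12 > ICU 6 > Maternity 3.
Give Rehab 140 more to hit its cap of 170 ; 110 left.
ER: +20 to 40 (cap) ; 90 left.
Burn has room for 140 more but only 90 remain, so it gets 100.
Total = 24×170 + 12×10 + 13×100 + 6×20 + 20×40 = 6420.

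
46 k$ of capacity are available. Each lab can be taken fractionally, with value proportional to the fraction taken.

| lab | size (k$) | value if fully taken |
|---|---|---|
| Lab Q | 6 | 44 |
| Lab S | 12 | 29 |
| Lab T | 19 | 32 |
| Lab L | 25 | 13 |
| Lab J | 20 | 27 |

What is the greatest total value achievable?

Sort by value density: Lab Q 44/6≈7.33, Lab S 29/12≈2.42, Lab T 32/19≈1.68, Lab J 27/20≈1.35, Lab L 13/25≈0.52.
Take all of Lab Q (6 k$, value 44) ; 40 k$ left.
Take all of Lab S (12 k$, value 29) ; 28 k$ left.
Take all of Lab T (19 k$, value 32) ; 9 k$ left.
Only 9 k$ remain; take 9/20 of Lab J for value 27×9/20 = 12.15.
Total value = 117.15.

117.15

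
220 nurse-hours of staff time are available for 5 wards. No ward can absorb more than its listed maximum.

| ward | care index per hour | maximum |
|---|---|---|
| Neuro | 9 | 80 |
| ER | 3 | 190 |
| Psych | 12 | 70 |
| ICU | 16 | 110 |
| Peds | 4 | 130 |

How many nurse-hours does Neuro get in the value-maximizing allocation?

40

Rank by care index per hour: ICU 16 > Psych 12 > Neuro 9 > Peds 4 > ER 3.
Give ICU 110 to hit its cap of 110 ; 110 left.
Psych takes 70 to reach its cap of 70 ; 40 left.
Neuro has room for 80 but only 40 remain, so it gets 40.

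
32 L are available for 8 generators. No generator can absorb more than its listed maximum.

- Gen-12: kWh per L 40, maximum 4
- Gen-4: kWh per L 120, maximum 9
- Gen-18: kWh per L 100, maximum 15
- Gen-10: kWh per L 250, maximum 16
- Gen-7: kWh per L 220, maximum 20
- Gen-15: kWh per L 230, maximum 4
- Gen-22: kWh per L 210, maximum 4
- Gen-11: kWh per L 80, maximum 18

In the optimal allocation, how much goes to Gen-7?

12

Highest kWh per L first: Gen-10 250 > Gen-15 230 > Gen-7 220 > Gen-22 210 > Gen-4 120 > Gen-18 100 > Gen-11 80 > Gen-12 40.
Gen-10 takes 16 to reach its cap of 16 ; 16 left.
Gen-15 takes 4 to reach its cap of 4 ; 12 left.
Gen-7: +12 (room for 20) → 12. Pool exhausted.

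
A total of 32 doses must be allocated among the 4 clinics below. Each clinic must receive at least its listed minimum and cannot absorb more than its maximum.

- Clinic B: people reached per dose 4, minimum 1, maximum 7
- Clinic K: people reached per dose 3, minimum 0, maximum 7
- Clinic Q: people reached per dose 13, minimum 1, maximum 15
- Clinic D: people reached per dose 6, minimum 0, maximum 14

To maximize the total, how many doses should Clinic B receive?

3

Meeting every minimum uses 1+0+1+0 = 2 doses, leaving 30.
Highest people reached per dose first: Clinic Q 13 > Clinic D 6 > Clinic B 4 > Clinic K 3.
Give Clinic Q 14 more to hit its cap of 15 → 16 left.
Give Clinic D 14 more to hit its cap of 14 → 2 left.
Clinic B has room for 6 more but only 2 remain, so it gets 3.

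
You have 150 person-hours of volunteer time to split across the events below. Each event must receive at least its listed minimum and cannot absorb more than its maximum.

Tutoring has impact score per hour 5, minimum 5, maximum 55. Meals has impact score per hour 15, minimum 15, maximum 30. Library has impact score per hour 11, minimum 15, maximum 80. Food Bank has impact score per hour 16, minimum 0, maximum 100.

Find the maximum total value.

Meeting every minimum uses 5+15+15+0 = 35 person-hours, leaving 115.
Rank by impact score per hour: Food Bank 16 > Meals 15 > Library 11 > Tutoring 5.
Food Bank: +100 to 100 (cap) ; 15 left.
Give Meals 15 more to hit its cap of 30 ; 0 left.
Total = 5×5 + 15×30 + 11×15 + 16×100 = 2240.

2240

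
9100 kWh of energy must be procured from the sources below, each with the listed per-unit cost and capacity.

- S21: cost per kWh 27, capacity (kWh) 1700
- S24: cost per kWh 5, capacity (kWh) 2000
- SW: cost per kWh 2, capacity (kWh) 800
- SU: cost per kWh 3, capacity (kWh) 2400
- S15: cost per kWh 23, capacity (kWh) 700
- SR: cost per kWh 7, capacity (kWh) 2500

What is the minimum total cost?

71300

Use sources in increasing cost order.
SW at 2: take all 800 kWh ; 8300 still needed.
Take 2400 from SU at 3 ; need 5900 more.
S24 (5): use full 2000 ; 3900 kWh to go.
SR (7): use full 2500 ; 1400 kWh to go.
Take 700 from S15 at 23 ; need 700 more.
S21 (27): take the remaining 700 ; done.
Cost = 800×2 + 2400×3 + 2000×5 + 2500×7 + 700×23 + 700×27 = 71300.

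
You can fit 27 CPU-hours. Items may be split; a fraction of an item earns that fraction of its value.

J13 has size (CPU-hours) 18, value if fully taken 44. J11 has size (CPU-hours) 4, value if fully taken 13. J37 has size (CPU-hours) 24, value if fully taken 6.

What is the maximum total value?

Sort by value density: J11 13/4≈3.25, J13 44/18≈2.44, J37 6/24≈0.25.
All 4 CPU-hours of J11 fit (value 13) ; 23 remain.
Take all of J13 (18 CPU-hours, value 44) ; 5 CPU-hours left.
Fill the last 5 CPU-hours with part of J37: 5/24 of it earns 1.25.
Total value = 58.25.

58.25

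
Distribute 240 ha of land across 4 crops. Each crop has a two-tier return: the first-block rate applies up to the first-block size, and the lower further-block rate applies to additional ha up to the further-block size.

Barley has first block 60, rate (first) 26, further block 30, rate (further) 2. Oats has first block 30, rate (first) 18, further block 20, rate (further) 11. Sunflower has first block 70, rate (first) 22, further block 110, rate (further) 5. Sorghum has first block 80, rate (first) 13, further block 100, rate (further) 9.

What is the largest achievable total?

4680

Treat each block as its own option and order by rate: Barley/T1 26 > Sunflower/T1 22 > Oats/T1 18 > Sorghum/T1 13 > Oats/T2 11 > Sorghum/T2 9 > Sunflower/T2 5 > Barley/T2 2.
Fill Barley T1 block (60 at 26) ; 180 left.
Sunflower/T1 (22): +70 ; 110 left.
Oats/T1 (18): +30 ; 80 left.
Sorghum/T1 (13): +80 ; 0 left.
Total = 26×60 + 22×70 + 18×30 + 13×80 = 4680.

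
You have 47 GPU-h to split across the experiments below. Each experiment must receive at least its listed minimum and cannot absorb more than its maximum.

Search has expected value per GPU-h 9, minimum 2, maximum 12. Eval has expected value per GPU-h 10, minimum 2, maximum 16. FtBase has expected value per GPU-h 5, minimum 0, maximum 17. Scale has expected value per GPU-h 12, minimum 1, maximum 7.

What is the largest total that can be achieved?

Meeting every minimum uses 2+2+0+1 = 5 GPU-h, leaving 42.
Rank by expected value per GPU-h: Scale 12 > Eval 10 > Search 9 > FtBase 5.
Scale: +6 to 7 (cap) → 36 left.
Give Eval 14 more to hit its cap of 16 → 22 left.
Search takes 10 more to reach its cap of 12 → 12 left.
FtBase: +12 (room for 17) → 12. Pool exhausted.
Total = 9×12 + 10×16 + 5×12 + 12×7 = 412.

412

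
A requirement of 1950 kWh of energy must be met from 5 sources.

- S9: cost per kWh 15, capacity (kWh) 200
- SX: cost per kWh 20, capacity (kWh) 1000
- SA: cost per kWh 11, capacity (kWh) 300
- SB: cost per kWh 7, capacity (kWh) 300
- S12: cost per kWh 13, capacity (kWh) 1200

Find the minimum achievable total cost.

Cheapest first:
SB at 7: take all 300 kWh → 1650 still needed.
Take 300 from SA at 11 → need 1350 more.
S12 at 13: take all 1200 kWh → 150 still needed.
S9 at 15: take 150 of its 200 → requirement met.
SX: unused.
Cost = 300×7 + 300×11 + 1200×13 + 150×15 = 23250.

23250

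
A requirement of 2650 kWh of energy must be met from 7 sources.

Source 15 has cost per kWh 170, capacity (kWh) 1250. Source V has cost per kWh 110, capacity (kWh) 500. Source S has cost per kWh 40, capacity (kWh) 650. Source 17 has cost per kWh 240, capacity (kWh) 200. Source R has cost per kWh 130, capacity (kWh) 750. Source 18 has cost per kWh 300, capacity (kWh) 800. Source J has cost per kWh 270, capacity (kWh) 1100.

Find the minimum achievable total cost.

306000

Use sources in increasing cost order.
Take 650 from Source S at 40 — need 2000 more.
Take 500 from Source V at 110 — need 1500 more.
Take 750 from Source R at 130 — need 750 more.
Source 15 at 170: take 750 of its 1250 — requirement met.
Source 17, Source J, Source 18: unused.
Cost = 650×40 + 500×110 + 750×130 + 750×170 = 306000.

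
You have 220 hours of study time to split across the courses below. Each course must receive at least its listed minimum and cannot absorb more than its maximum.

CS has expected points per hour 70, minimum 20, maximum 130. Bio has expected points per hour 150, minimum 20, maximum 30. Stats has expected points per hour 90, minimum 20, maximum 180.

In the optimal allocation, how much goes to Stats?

170

Meeting every minimum uses 20+20+20 = 60 hours, leaving 160.
Order the courses by expected points per hour: Bio 150 > Stats 90 > CS 70.
Give Bio 10 more to hit its cap of 30 ; 150 left.
Stats: +150 (room for 160) → 170. Pool exhausted.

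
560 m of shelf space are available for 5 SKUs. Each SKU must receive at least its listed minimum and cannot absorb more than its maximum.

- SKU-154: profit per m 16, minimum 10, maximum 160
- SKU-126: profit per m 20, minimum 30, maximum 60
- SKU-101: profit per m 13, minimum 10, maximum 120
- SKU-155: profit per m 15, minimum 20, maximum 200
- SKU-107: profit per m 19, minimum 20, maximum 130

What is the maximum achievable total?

9360

Meeting every minimum uses 10+30+10+20+20 = 90 m, leaving 470.
Highest profit per m first: SKU-126 20 > SKU-107 19 > SKU-154 16 > SKU-155 15 > SKU-101 13.
SKU-126 takes 30 more to reach its cap of 60 — 440 left.
SKU-107 takes 110 more to reach its cap of 130 — 330 left.
Give SKU-154 150 more to hit its cap of 160 — 180 left.
SKU-155: +180 to 200 (cap) — 0 left.
Total = 16×160 + 20×60 + 13×10 + 15×200 + 19×130 = 9360.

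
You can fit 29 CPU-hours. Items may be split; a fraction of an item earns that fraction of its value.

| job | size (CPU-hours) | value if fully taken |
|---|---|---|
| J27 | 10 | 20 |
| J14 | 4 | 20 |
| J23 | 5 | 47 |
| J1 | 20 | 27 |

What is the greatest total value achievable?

Rank by value-to-size ratio: J23 47/5≈9.4, J14 20/4≈5, J27 20/10≈2, J1 27/20≈1.35.
J23: take in full, 5 CPU-hours for value 47 — 24 left.
J14: take in full, 4 CPU-hours for value 20 — 20 left.
Take all of J27 (10 CPU-hours, value 20) — 10 CPU-hours left.
10 CPU-hours left: a 10/20 share of J1 gives 27×10/20 = 13.5.
Total value = 100.5.

100.5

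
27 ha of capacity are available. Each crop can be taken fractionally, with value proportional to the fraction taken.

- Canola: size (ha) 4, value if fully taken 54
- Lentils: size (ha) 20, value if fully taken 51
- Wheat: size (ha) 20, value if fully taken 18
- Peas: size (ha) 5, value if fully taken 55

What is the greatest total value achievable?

Rank by value-to-size ratio: Canola 54/4≈13.5, Peas 55/5≈11, Lentils 51/20≈2.55, Wheat 18/20≈0.9.
Canola: take in full, 4 ha for value 54 — 23 left.
Peas: take in full, 5 ha for value 55 — 18 left.
18 ha left: a 18/20 share of Lentils gives 51×18/20 = 45.9.
Total value = 154.9.

154.9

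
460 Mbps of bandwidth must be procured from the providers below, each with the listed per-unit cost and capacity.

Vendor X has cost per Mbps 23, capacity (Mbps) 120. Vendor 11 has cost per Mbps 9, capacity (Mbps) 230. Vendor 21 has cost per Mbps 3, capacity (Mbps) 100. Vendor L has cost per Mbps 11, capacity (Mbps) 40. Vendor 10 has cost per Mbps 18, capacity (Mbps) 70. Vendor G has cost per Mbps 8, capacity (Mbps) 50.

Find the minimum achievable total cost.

3930

Cheapest first:
Vendor 21 at 3: take all 100 Mbps → 360 still needed.
Vendor G (8): use full 50 → 310 Mbps to go.
Vendor 11 at 9: take all 230 Mbps → 80 still needed.
Take 40 from Vendor L at 11 → need 40 more.
Take 40 from Vendor 10 at 18 to finish.
Vendor X: unused.
Cost = 100×3 + 50×8 + 230×9 + 40×11 + 40×18 = 3930.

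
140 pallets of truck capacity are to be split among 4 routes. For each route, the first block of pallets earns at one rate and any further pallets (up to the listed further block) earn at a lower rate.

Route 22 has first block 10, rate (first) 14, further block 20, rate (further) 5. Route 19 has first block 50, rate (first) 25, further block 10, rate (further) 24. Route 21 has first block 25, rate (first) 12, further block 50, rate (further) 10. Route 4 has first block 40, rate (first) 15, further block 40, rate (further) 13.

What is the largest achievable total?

2620

Order all 8 blocks by rate: Route 19/first 25 > Route 19/second 24 > Route 4/first 15 > Route 22/first 14 > Route 4/second 13 > Route 21/first 12 > Route 21/second 10 > Route 22/second 5.
Fill Route 19 first block (50 at 25) → 90 left.
Fill Route 19 second block (10 at 24) → 80 left.
Route 4 first at 15: fill all 40 → 40 left.
Route 22 first at 14: fill all 10 → 30 left.
Route 4 second at 13: only 30 left, fill 30.
Total = 25×50 + 24×10 + 15×40 + 14×10 + 13×30 = 2620.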